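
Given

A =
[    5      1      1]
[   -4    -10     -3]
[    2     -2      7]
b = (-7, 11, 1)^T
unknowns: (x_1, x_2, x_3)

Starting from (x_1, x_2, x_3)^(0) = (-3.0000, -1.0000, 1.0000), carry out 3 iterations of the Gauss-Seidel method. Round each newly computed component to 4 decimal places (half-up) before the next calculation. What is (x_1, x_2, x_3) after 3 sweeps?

Iteration 1:
  x_1 = (-7 - (1)·-1.0000 - (1)·1.0000) / (5) = -1.4000
  x_2 = (11 - (-4)·-1.4000 - (-3)·1.0000) / (-10) = -0.8400
  x_3 = (1 - (2)·-1.4000 - (-2)·-0.8400) / (7) = 0.3029
Iteration 2:
  x_1 = (-7 - (1)·-0.8400 - (1)·0.3029) / (5) = -1.2926
  x_2 = (11 - (-4)·-1.2926 - (-3)·0.3029) / (-10) = -0.6738
  x_3 = (1 - (2)·-1.2926 - (-2)·-0.6738) / (7) = 0.3197
Iteration 3:
  x_1 = (-7 - (1)·-0.6738 - (1)·0.3197) / (5) = -1.3292
  x_2 = (11 - (-4)·-1.3292 - (-3)·0.3197) / (-10) = -0.6642
  x_3 = (1 - (2)·-1.3292 - (-2)·-0.6642) / (7) = 0.3329

(-1.3292, -0.6642, 0.3329)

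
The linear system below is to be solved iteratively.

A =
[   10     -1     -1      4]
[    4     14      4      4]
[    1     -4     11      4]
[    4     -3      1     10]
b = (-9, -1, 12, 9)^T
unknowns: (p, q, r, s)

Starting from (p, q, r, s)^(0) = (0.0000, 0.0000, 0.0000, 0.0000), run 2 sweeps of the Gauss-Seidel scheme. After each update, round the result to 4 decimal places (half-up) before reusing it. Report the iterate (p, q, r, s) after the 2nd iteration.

Iteration 1:
  p = (-9 - (-1)·0.0000 - (-1)·0.0000 - (4)·0.0000) / (10) = -0.9000
  q = (-1 - (4)·-0.9000 - (4)·0.0000 - (4)·0.0000) / (14) = 0.1857
  r = (12 - (1)·-0.9000 - (-4)·0.1857 - (4)·0.0000) / (11) = 1.2403
  s = (9 - (4)·-0.9000 - (-3)·0.1857 - (1)·1.2403) / (10) = 1.1917
Iteration 2:
  p = (-9 - (-1)·0.1857 - (-1)·1.2403 - (4)·1.1917) / (10) = -1.2341
  q = (-1 - (4)·-1.2341 - (4)·1.2403 - (4)·1.1917) / (14) = -0.4137
  r = (12 - (1)·-1.2341 - (-4)·-0.4137 - (4)·1.1917) / (11) = 0.6193
  s = (9 - (4)·-1.2341 - (-3)·-0.4137 - (1)·0.6193) / (10) = 1.2076

(-1.2341, -0.4137, 0.6193, 1.2076)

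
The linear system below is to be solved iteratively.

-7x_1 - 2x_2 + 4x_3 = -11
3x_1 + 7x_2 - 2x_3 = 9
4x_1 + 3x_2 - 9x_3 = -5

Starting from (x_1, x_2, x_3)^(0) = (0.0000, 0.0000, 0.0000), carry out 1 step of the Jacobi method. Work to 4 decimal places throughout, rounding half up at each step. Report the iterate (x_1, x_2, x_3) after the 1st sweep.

(1.5714, 1.2857, 0.5556)

Iteration 1:
  x_1 = (-11 - (-2)·0.0000 - (4)·0.0000) / (-7) = 1.5714
  x_2 = (9 - (3)·0.0000 - (-2)·0.0000) / (7) = 1.2857
  x_3 = (-5 - (4)·0.0000 - (3)·0.0000) / (-9) = 0.5556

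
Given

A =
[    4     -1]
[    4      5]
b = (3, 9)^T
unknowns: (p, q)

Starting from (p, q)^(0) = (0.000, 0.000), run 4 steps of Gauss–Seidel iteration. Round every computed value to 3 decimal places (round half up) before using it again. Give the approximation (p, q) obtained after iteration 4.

Iteration 1:
  p = (3 - (-1)·0.000) / (4) = 0.750
  q = (9 - (4)·0.750) / (5) = 1.200
Iteration 2:
  p = (3 - (-1)·1.200) / (4) = 1.050
  q = (9 - (4)·1.050) / (5) = 0.960
Iteration 3:
  p = (3 - (-1)·0.960) / (4) = 0.990
  q = (9 - (4)·0.990) / (5) = 1.008
Iteration 4:
  p = (3 - (-1)·1.008) / (4) = 1.002
  q = (9 - (4)·1.002) / (5) = 0.998

(1.002, 0.998)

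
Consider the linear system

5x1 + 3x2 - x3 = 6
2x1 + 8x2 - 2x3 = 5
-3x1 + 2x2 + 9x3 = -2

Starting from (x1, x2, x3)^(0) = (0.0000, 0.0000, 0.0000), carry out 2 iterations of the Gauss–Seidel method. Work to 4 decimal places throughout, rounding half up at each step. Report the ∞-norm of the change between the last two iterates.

0.1739

Iteration 1:
  x1 = (6 - (3)·0.0000 - (-1)·0.0000) / (5) = 1.2000
  x2 = (5 - (2)·1.2000 - (-2)·0.0000) / (8) = 0.3250
  x3 = (-2 - (-3)·1.2000 - (2)·0.3250) / (9) = 0.1056
Iteration 2:
  x1 = (6 - (3)·0.3250 - (-1)·0.1056) / (5) = 1.0261
  x2 = (5 - (2)·1.0261 - (-2)·0.1056) / (8) = 0.3949
  x3 = (-2 - (-3)·1.0261 - (2)·0.3949) / (9) = 0.0321
Change: (-0.1739, 0.0699, -0.0735) → max |·| = 0.1739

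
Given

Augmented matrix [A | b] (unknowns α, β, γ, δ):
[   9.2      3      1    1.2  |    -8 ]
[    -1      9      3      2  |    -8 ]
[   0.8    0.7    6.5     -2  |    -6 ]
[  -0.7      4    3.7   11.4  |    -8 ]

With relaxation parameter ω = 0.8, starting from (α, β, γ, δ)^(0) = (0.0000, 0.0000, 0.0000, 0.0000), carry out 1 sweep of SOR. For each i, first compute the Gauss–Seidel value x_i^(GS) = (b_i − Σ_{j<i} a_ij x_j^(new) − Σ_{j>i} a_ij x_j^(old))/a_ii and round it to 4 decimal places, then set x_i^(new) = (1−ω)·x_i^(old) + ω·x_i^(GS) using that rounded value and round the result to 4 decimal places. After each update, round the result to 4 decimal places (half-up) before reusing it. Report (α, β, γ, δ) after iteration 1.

Iteration 1:
  α: GS value = (-8 - (3)·0.0000 - (1)·0.0000 - (1.2)·0.0000) / (9.2) = -0.8696;  α ← (1−ω)·0.0000 + ω·-0.8696 = -0.6957
  β: GS value = (-8 - (-1)·-0.6957 - (3)·0.0000 - (2)·0.0000) / (9) = -0.9662;  β ← (1−ω)·0.0000 + ω·-0.9662 = -0.7730
  γ: GS value = (-6 - (0.8)·-0.6957 - (0.7)·-0.7730 - (-2)·0.0000) / (6.5) = -0.7542;  γ ← (1−ω)·0.0000 + ω·-0.7542 = -0.6034
  δ: GS value = (-8 - (-0.7)·-0.6957 - (4)·-0.7730 - (3.7)·-0.6034) / (11.4) = -0.2774;  δ ← (1−ω)·0.0000 + ω·-0.2774 = -0.2219

(-0.6957, -0.7730, -0.6034, -0.2219)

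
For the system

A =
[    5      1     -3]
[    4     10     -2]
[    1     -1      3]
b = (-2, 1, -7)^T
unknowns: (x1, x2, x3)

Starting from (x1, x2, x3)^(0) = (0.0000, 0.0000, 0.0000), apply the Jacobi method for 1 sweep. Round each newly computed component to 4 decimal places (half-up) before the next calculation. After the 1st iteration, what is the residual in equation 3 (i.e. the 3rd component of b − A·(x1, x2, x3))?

Iteration 1:
  x1 = (-2 - (1)·0.0000 - (-3)·0.0000) / (5) = -0.4000
  x2 = (1 - (4)·0.0000 - (-2)·0.0000) / (10) = 0.1000
  x3 = (-7 - (1)·0.0000 - (-1)·0.0000) / (3) = -2.3333
Residual b − A·x = (-7.0999, -3.0666, 0.4999)

0.4999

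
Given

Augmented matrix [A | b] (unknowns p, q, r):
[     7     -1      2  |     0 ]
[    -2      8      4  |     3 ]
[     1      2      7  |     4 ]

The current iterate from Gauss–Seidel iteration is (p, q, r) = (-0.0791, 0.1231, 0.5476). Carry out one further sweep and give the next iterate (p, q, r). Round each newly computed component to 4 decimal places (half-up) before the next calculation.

One sweep:
  p = (0 - (-1)·0.1231 - (2)·0.5476) / (7) = -0.1389
  q = (3 - (-2)·-0.1389 - (4)·0.5476) / (8) = 0.0665
  r = (4 - (1)·-0.1389 - (2)·0.0665) / (7) = 0.5723

(-0.1389, 0.0665, 0.5723)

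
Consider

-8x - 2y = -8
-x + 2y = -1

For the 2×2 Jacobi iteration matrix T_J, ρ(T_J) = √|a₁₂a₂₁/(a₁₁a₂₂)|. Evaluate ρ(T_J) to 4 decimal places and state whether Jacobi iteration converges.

0.3536

a₁₂a₂₁/(a₁₁a₂₂) = (-2)·(-1) / ((-8)·(2)) = -0.125000
ρ = √|-0.125000| = √0.125000 = 0.3536
ρ < 1, so Jacobi converges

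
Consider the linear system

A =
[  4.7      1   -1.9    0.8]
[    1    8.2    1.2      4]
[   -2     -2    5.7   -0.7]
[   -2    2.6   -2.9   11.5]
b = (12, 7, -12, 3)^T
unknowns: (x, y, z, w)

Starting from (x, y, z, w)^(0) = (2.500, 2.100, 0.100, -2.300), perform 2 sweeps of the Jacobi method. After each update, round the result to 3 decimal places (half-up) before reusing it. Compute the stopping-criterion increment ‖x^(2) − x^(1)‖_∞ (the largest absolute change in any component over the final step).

1.119

Iteration 1:
  x = (12 - (1)·2.100 - (-1.9)·0.100 - (0.8)·-2.300) / (4.7) = 2.538
  y = (7 - (1)·2.500 - (1.2)·0.100 - (4)·-2.300) / (8.2) = 1.656
  z = (-12 - (-2)·2.500 - (-2)·2.100 - (-0.7)·-2.300) / (5.7) = -0.774
  w = (3 - (-2)·2.500 - (2.6)·2.100 - (-2.9)·0.100) / (11.5) = 0.246
Iteration 2:
  x = (12 - (1)·1.656 - (-1.9)·-0.774 - (0.8)·0.246) / (4.7) = 1.846
  y = (7 - (1)·2.538 - (1.2)·-0.774 - (4)·0.246) / (8.2) = 0.537
  z = (-12 - (-2)·2.538 - (-2)·1.656 - (-0.7)·0.246) / (5.7) = -0.603
  w = (3 - (-2)·2.538 - (2.6)·1.656 - (-2.9)·-0.774) / (11.5) = 0.133
Change: (-0.692, -1.119, 0.171, -0.113) → max |·| = 1.119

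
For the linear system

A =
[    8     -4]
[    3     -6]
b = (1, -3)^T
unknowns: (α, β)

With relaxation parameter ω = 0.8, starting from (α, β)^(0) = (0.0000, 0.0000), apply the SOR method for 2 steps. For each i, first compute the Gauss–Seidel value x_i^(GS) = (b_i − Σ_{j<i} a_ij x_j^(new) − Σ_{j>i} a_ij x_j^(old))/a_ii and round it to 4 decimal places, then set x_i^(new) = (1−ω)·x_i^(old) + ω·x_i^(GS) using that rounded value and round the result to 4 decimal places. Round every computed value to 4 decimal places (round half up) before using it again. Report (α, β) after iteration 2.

Iteration 1:
  α: GS value = (1 - (-4)·0.0000) / (8) = 0.1250;  α ← (1−ω)·0.0000 + ω·0.1250 = 0.1000
  β: GS value = (-3 - (3)·0.1000) / (-6) = 0.5500;  β ← (1−ω)·0.0000 + ω·0.5500 = 0.4400
Iteration 2:
  α: GS value = (1 - (-4)·0.4400) / (8) = 0.3450;  α ← (1−ω)·0.1000 + ω·0.3450 = 0.2960
  β: GS value = (-3 - (3)·0.2960) / (-6) = 0.6480;  β ← (1−ω)·0.4400 + ω·0.6480 = 0.6064

(0.2960, 0.6064)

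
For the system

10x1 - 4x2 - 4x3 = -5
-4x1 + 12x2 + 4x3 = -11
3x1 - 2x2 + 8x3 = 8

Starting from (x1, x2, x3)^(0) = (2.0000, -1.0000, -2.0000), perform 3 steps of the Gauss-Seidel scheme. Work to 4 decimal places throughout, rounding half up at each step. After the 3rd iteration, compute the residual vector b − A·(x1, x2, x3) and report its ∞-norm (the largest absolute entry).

1.0880

Iteration 1:
  x1 = (-5 - (-4)·-1.0000 - (-4)·-2.0000) / (10) = -1.7000
  x2 = (-11 - (-4)·-1.7000 - (4)·-2.0000) / (12) = -0.8167
  x3 = (8 - (3)·-1.7000 - (-2)·-0.8167) / (8) = 1.4333
Iteration 2:
  x1 = (-5 - (-4)·-0.8167 - (-4)·1.4333) / (10) = -0.2534
  x2 = (-11 - (-4)·-0.2534 - (4)·1.4333) / (12) = -1.4789
  x3 = (8 - (3)·-0.2534 - (-2)·-1.4789) / (8) = 0.7253
Iteration 3:
  x1 = (-5 - (-4)·-1.4789 - (-4)·0.7253) / (10) = -0.8014
  x2 = (-11 - (-4)·-0.8014 - (4)·0.7253) / (12) = -1.4256
  x3 = (8 - (3)·-0.8014 - (-2)·-1.4256) / (8) = 0.9441
Residual b − A·x = (1.0880, -0.8748, 0.0002); ∞-norm = 1.0880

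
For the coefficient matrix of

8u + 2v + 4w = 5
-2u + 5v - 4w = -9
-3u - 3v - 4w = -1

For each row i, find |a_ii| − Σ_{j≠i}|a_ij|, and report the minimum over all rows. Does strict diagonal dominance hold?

-2

row 1: |8| − (2+4) = 2
row 2: |5| − (2+4) = -1
row 3: |-4| − (3+3) = -2
minimum over rows = -2 → not strictly diagonally dominant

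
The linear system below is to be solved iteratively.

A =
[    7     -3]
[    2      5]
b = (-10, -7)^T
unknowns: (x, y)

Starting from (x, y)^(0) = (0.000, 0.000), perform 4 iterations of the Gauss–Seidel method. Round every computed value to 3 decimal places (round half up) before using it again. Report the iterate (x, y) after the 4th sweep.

Iteration 1:
  x = (-10 - (-3)·0.000) / (7) = -1.429
  y = (-7 - (2)·-1.429) / (5) = -0.828
Iteration 2:
  x = (-10 - (-3)·-0.828) / (7) = -1.783
  y = (-7 - (2)·-1.783) / (5) = -0.687
Iteration 3:
  x = (-10 - (-3)·-0.687) / (7) = -1.723
  y = (-7 - (2)·-1.723) / (5) = -0.711
Iteration 4:
  x = (-10 - (-3)·-0.711) / (7) = -1.733
  y = (-7 - (2)·-1.733) / (5) = -0.707

(-1.733, -0.707)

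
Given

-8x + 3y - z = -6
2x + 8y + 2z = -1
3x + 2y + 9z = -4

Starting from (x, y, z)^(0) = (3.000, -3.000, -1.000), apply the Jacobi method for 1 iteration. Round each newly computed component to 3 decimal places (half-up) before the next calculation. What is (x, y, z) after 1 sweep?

Iteration 1:
  x = (-6 - (3)·-3.000 - (-1)·-1.000) / (-8) = -0.250
  y = (-1 - (2)·3.000 - (2)·-1.000) / (8) = -0.625
  z = (-4 - (3)·3.000 - (2)·-3.000) / (9) = -0.778

(-0.250, -0.625, -0.778)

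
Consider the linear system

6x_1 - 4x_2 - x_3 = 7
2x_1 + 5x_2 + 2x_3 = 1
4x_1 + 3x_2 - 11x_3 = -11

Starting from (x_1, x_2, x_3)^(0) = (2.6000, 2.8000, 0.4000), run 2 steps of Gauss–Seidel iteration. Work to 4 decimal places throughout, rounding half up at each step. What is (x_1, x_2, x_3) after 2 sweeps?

(0.6667, -0.7867, 1.0279)

Iteration 1:
  x_1 = (7 - (-4)·2.8000 - (-1)·0.4000) / (6) = 3.1000
  x_2 = (1 - (2)·3.1000 - (2)·0.4000) / (5) = -1.2000
  x_3 = (-11 - (4)·3.1000 - (3)·-1.2000) / (-11) = 1.8000
Iteration 2:
  x_1 = (7 - (-4)·-1.2000 - (-1)·1.8000) / (6) = 0.6667
  x_2 = (1 - (2)·0.6667 - (2)·1.8000) / (5) = -0.7867
  x_3 = (-11 - (4)·0.6667 - (3)·-0.7867) / (-11) = 1.0279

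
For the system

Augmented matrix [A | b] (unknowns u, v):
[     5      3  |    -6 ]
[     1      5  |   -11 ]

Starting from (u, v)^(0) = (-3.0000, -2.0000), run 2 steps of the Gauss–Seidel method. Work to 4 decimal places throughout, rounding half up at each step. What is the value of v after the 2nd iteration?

-2.2240

Iteration 1:
  u = (-6 - (3)·-2.0000) / (5) = 0.0000
  v = (-11 - (1)·0.0000) / (5) = -2.2000
Iteration 2:
  u = (-6 - (3)·-2.2000) / (5) = 0.1200
  v = (-11 - (1)·0.1200) / (5) = -2.2240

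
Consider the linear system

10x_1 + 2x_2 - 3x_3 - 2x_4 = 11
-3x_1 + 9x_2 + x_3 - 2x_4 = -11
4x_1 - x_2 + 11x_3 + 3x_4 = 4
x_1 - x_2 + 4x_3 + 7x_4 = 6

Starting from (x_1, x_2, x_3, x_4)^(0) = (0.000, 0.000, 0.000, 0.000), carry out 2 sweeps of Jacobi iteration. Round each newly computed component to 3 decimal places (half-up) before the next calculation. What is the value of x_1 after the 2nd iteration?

1.625

Iteration 1:
  x_1 = (11 - (2)·0.000 - (-3)·0.000 - (-2)·0.000) / (10) = 1.100
  x_2 = (-11 - (-3)·0.000 - (1)·0.000 - (-2)·0.000) / (9) = -1.222
  x_3 = (4 - (4)·0.000 - (-1)·0.000 - (3)·0.000) / (11) = 0.364
  x_4 = (6 - (1)·0.000 - (-1)·0.000 - (4)·0.000) / (7) = 0.857
Iteration 2:
  x_1 = (11 - (2)·-1.222 - (-3)·0.364 - (-2)·0.857) / (10) = 1.625
  x_2 = (-11 - (-3)·1.100 - (1)·0.364 - (-2)·0.857) / (9) = -0.706
  x_3 = (4 - (4)·1.100 - (-1)·-1.222 - (3)·0.857) / (11) = -0.381
  x_4 = (6 - (1)·1.100 - (-1)·-1.222 - (4)·0.364) / (7) = 0.317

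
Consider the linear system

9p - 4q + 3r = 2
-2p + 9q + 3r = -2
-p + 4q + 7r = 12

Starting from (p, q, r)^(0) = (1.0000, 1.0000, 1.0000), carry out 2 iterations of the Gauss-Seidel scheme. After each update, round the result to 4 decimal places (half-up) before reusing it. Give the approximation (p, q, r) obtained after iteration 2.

(-0.6708, -1.0503, 2.2186)

Iteration 1:
  p = (2 - (-4)·1.0000 - (3)·1.0000) / (9) = 0.3333
  q = (-2 - (-2)·0.3333 - (3)·1.0000) / (9) = -0.4815
  r = (12 - (-1)·0.3333 - (4)·-0.4815) / (7) = 2.0370
Iteration 2:
  p = (2 - (-4)·-0.4815 - (3)·2.0370) / (9) = -0.6708
  q = (-2 - (-2)·-0.6708 - (3)·2.0370) / (9) = -1.0503
  r = (12 - (-1)·-0.6708 - (4)·-1.0503) / (7) = 2.2186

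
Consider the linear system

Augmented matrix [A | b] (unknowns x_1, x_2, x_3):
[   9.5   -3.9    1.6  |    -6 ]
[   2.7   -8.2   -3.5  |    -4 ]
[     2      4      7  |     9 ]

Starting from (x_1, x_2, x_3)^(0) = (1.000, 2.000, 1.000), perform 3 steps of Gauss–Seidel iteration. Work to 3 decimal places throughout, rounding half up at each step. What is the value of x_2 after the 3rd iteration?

Iteration 1:
  x_1 = (-6 - (-3.9)·2.000 - (1.6)·1.000) / (9.5) = 0.021
  x_2 = (-4 - (2.7)·0.021 - (-3.5)·1.000) / (-8.2) = 0.068
  x_3 = (9 - (2)·0.021 - (4)·0.068) / (7) = 1.241
Iteration 2:
  x_1 = (-6 - (-3.9)·0.068 - (1.6)·1.241) / (9.5) = -0.813
  x_2 = (-4 - (2.7)·-0.813 - (-3.5)·1.241) / (-8.2) = -0.310
  x_3 = (9 - (2)·-0.813 - (4)·-0.310) / (7) = 1.695
Iteration 3:
  x_1 = (-6 - (-3.9)·-0.310 - (1.6)·1.695) / (9.5) = -1.044
  x_2 = (-4 - (2.7)·-1.044 - (-3.5)·1.695) / (-8.2) = -0.579
  x_3 = (9 - (2)·-1.044 - (4)·-0.579) / (7) = 1.915

-0.579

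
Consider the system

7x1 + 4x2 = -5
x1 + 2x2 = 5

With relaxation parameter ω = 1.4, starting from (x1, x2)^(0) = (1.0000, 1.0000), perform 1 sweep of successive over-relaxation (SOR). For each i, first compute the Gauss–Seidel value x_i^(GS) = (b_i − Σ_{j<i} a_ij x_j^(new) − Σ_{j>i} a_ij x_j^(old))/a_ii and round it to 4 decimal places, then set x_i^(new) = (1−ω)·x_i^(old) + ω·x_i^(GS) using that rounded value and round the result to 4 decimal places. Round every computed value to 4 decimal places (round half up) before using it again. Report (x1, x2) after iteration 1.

Iteration 1:
  x1: GS value = (-5 - (4)·1.0000) / (7) = -1.2857;  x1 ← (1−ω)·1.0000 + ω·-1.2857 = -2.2000
  x2: GS value = (5 - (1)·-2.2000) / (2) = 3.6000;  x2 ← (1−ω)·1.0000 + ω·3.6000 = 4.6400

(-2.2000, 4.6400)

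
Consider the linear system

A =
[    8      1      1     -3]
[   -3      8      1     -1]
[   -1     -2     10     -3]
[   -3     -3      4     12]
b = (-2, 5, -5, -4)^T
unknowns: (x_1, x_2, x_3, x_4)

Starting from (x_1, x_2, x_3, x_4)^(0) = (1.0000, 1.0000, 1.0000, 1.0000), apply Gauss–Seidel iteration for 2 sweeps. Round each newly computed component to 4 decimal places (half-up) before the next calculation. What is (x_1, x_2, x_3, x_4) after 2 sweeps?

Iteration 1:
  x_1 = (-2 - (1)·1.0000 - (1)·1.0000 - (-3)·1.0000) / (8) = -0.1250
  x_2 = (5 - (-3)·-0.1250 - (1)·1.0000 - (-1)·1.0000) / (8) = 0.5781
  x_3 = (-5 - (-1)·-0.1250 - (-2)·0.5781 - (-3)·1.0000) / (10) = -0.0969
  x_4 = (-4 - (-3)·-0.1250 - (-3)·0.5781 - (4)·-0.0969) / (12) = -0.1878
Iteration 2:
  x_1 = (-2 - (1)·0.5781 - (1)·-0.0969 - (-3)·-0.1878) / (8) = -0.3806
  x_2 = (5 - (-3)·-0.3806 - (1)·-0.0969 - (-1)·-0.1878) / (8) = 0.4709
  x_3 = (-5 - (-1)·-0.3806 - (-2)·0.4709 - (-3)·-0.1878) / (10) = -0.5002
  x_4 = (-4 - (-3)·-0.3806 - (-3)·0.4709 - (4)·-0.5002) / (12) = -0.1440

(-0.3806, 0.4709, -0.5002, -0.1440)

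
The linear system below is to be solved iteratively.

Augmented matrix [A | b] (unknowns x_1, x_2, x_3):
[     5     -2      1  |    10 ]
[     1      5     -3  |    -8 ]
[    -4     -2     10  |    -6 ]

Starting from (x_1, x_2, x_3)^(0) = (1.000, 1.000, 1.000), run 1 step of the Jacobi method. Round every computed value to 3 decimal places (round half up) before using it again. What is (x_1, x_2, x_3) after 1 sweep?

(2.200, -1.200, 0.000)

Iteration 1:
  x_1 = (10 - (-2)·1.000 - (1)·1.000) / (5) = 2.200
  x_2 = (-8 - (1)·1.000 - (-3)·1.000) / (5) = -1.200
  x_3 = (-6 - (-4)·1.000 - (-2)·1.000) / (10) = 0.000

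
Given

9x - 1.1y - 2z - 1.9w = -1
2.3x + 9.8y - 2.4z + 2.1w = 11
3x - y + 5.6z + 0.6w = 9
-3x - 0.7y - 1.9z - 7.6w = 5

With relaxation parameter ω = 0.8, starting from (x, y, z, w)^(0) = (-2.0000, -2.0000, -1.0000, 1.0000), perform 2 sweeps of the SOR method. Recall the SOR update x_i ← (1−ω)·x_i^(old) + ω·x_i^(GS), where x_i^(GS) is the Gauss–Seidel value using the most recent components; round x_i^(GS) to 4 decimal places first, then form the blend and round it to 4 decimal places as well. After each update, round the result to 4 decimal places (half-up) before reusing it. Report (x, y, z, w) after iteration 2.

Iteration 1:
  x: GS value = (-1 - (-1.1)·-2.0000 - (-2)·-1.0000 - (-1.9)·1.0000) / (9) = -0.3667;  x ← (1−ω)·-2.0000 + ω·-0.3667 = -0.6934
  y: GS value = (11 - (2.3)·-0.6934 - (-2.4)·-1.0000 - (2.1)·1.0000) / (9.8) = 0.8260;  y ← (1−ω)·-2.0000 + ω·0.8260 = 0.2608
  z: GS value = (9 - (3)·-0.6934 - (-1)·0.2608 - (0.6)·1.0000) / (5.6) = 1.9180;  z ← (1−ω)·-1.0000 + ω·1.9180 = 1.3344
  w: GS value = (5 - (-3)·-0.6934 - (-0.7)·0.2608 - (-1.9)·1.3344) / (-7.6) = -0.7418;  w ← (1−ω)·1.0000 + ω·-0.7418 = -0.3934
Iteration 2:
  x: GS value = (-1 - (-1.1)·0.2608 - (-2)·1.3344 - (-1.9)·-0.3934) / (9) = 0.1342;  x ← (1−ω)·-0.6934 + ω·0.1342 = -0.0313
  y: GS value = (11 - (2.3)·-0.0313 - (-2.4)·1.3344 - (2.1)·-0.3934) / (9.8) = 1.5409;  y ← (1−ω)·0.2608 + ω·1.5409 = 1.2849
  z: GS value = (9 - (3)·-0.0313 - (-1)·1.2849 - (0.6)·-0.3934) / (5.6) = 1.8955;  z ← (1−ω)·1.3344 + ω·1.8955 = 1.7833
  w: GS value = (5 - (-3)·-0.0313 - (-0.7)·1.2849 - (-1.9)·1.7833) / (-7.6) = -1.2097;  w ← (1−ω)·-0.3934 + ω·-1.2097 = -1.0464

(-0.0313, 1.2849, 1.7833, -1.0464)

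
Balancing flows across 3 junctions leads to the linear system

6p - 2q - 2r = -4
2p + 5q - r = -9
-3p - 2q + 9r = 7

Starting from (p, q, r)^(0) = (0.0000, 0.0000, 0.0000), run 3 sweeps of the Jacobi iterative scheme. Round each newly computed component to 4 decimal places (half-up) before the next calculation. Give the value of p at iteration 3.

Iteration 1:
  p = (-4 - (-2)·0.0000 - (-2)·0.0000) / (6) = -0.6667
  q = (-9 - (2)·0.0000 - (-1)·0.0000) / (5) = -1.8000
  r = (7 - (-3)·0.0000 - (-2)·0.0000) / (9) = 0.7778
Iteration 2:
  p = (-4 - (-2)·-1.8000 - (-2)·0.7778) / (6) = -1.0074
  q = (-9 - (2)·-0.6667 - (-1)·0.7778) / (5) = -1.3778
  r = (7 - (-3)·-0.6667 - (-2)·-1.8000) / (9) = 0.1555
Iteration 3:
  p = (-4 - (-2)·-1.3778 - (-2)·0.1555) / (6) = -1.0741
  q = (-9 - (2)·-1.0074 - (-1)·0.1555) / (5) = -1.3659
  r = (7 - (-3)·-1.0074 - (-2)·-1.3778) / (9) = 0.1358

-1.0741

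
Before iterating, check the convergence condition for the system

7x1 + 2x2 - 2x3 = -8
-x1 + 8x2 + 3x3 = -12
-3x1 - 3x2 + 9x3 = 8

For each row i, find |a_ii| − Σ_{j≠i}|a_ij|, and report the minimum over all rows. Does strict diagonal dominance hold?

row 1: |7| − (2+2) = 3
row 2: |8| − (1+3) = 4
row 3: |9| − (3+3) = 3
minimum over rows = 3 → strictly diagonally dominant (convergence guaranteed)

3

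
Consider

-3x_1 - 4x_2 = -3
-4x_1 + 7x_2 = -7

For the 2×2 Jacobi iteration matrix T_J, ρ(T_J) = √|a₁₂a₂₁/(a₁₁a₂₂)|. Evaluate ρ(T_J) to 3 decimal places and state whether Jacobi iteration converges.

a₁₂a₂₁/(a₁₁a₂₂) = (-4)·(-4) / ((-3)·(7)) = -0.761905
ρ = √|-0.761905| = √0.761905 = 0.873
ρ < 1, so Jacobi converges

0.873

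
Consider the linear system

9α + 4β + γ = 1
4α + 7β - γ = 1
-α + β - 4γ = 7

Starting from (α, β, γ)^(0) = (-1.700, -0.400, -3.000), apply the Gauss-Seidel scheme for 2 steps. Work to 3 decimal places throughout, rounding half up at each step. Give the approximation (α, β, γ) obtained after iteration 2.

(0.626, -0.510, -2.034)

Iteration 1:
  α = (1 - (4)·-0.400 - (1)·-3.000) / (9) = 0.622
  β = (1 - (4)·0.622 - (-1)·-3.000) / (7) = -0.641
  γ = (7 - (-1)·0.622 - (1)·-0.641) / (-4) = -2.066
Iteration 2:
  α = (1 - (4)·-0.641 - (1)·-2.066) / (9) = 0.626
  β = (1 - (4)·0.626 - (-1)·-2.066) / (7) = -0.510
  γ = (7 - (-1)·0.626 - (1)·-0.510) / (-4) = -2.034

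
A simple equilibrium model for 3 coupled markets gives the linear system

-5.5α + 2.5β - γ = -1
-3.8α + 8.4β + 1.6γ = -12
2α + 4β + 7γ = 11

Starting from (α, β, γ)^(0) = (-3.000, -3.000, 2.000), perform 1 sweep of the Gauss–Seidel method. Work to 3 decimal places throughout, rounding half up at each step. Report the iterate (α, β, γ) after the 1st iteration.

(-1.545, -2.508, 3.446)

Iteration 1:
  α = (-1 - (2.5)·-3.000 - (-1)·2.000) / (-5.5) = -1.545
  β = (-12 - (-3.8)·-1.545 - (1.6)·2.000) / (8.4) = -2.508
  γ = (11 - (2)·-1.545 - (4)·-2.508) / (7) = 3.446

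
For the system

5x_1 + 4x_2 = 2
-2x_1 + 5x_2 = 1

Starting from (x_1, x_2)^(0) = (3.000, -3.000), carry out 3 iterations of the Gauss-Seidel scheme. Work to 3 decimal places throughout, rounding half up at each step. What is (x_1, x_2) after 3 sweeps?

Iteration 1:
  x_1 = (2 - (4)·-3.000) / (5) = 2.800
  x_2 = (1 - (-2)·2.800) / (5) = 1.320
Iteration 2:
  x_1 = (2 - (4)·1.320) / (5) = -0.656
  x_2 = (1 - (-2)·-0.656) / (5) = -0.062
Iteration 3:
  x_1 = (2 - (4)·-0.062) / (5) = 0.450
  x_2 = (1 - (-2)·0.450) / (5) = 0.380

(0.450, 0.380)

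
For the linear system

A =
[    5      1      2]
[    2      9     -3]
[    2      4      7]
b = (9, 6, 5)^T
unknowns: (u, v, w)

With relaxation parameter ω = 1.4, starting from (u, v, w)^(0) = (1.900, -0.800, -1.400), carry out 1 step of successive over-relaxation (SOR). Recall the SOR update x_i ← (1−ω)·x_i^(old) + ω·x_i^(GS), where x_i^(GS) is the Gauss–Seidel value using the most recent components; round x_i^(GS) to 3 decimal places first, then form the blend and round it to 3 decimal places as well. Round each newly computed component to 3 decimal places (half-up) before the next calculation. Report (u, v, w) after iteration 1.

Iteration 1:
  u: GS value = (9 - (1)·-0.800 - (2)·-1.400) / (5) = 2.520;  u ← (1−ω)·1.900 + ω·2.520 = 2.768
  v: GS value = (6 - (2)·2.768 - (-3)·-1.400) / (9) = -0.415;  v ← (1−ω)·-0.800 + ω·-0.415 = -0.261
  w: GS value = (5 - (2)·2.768 - (4)·-0.261) / (7) = 0.073;  w ← (1−ω)·-1.400 + ω·0.073 = 0.662

(2.768, -0.261, 0.662)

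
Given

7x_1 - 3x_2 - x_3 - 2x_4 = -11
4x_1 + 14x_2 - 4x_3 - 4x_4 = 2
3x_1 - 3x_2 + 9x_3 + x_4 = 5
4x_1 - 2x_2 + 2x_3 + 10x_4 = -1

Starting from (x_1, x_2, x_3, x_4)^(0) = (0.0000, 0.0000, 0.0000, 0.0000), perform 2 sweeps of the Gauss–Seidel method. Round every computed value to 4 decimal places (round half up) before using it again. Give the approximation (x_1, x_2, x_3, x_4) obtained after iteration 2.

(-1.0235, 0.9119, 1.1572, 0.2603)

Iteration 1:
  x_1 = (-11 - (-3)·0.0000 - (-1)·0.0000 - (-2)·0.0000) / (7) = -1.5714
  x_2 = (2 - (4)·-1.5714 - (-4)·0.0000 - (-4)·0.0000) / (14) = 0.5918
  x_3 = (5 - (3)·-1.5714 - (-3)·0.5918 - (1)·0.0000) / (9) = 1.2766
  x_4 = (-1 - (4)·-1.5714 - (-2)·0.5918 - (2)·1.2766) / (10) = 0.3916
Iteration 2:
  x_1 = (-11 - (-3)·0.5918 - (-1)·1.2766 - (-2)·0.3916) / (7) = -1.0235
  x_2 = (2 - (4)·-1.0235 - (-4)·1.2766 - (-4)·0.3916) / (14) = 0.9119
  x_3 = (5 - (3)·-1.0235 - (-3)·0.9119 - (1)·0.3916) / (9) = 1.1572
  x_4 = (-1 - (4)·-1.0235 - (-2)·0.9119 - (2)·1.1572) / (10) = 0.2603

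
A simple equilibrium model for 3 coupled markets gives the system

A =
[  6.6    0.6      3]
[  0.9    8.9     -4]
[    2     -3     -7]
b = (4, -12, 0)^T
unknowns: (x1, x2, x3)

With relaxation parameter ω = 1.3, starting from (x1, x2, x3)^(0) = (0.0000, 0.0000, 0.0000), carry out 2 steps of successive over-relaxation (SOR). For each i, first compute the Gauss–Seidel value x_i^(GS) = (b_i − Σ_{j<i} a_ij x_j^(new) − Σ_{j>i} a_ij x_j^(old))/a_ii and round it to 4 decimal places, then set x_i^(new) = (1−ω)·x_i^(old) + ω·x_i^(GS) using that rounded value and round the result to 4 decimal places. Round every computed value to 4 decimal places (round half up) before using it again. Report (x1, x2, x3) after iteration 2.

(-0.0132, -0.4189, -0.1695)

Iteration 1:
  x1: GS value = (4 - (0.6)·0.0000 - (3)·0.0000) / (6.6) = 0.6061;  x1 ← (1−ω)·0.0000 + ω·0.6061 = 0.7879
  x2: GS value = (-12 - (0.9)·0.7879 - (-4)·0.0000) / (8.9) = -1.4280;  x2 ← (1−ω)·0.0000 + ω·-1.4280 = -1.8564
  x3: GS value = (0 - (2)·0.7879 - (-3)·-1.8564) / (-7) = 1.0207;  x3 ← (1−ω)·0.0000 + ω·1.0207 = 1.3269
Iteration 2:
  x1: GS value = (4 - (0.6)·-1.8564 - (3)·1.3269) / (6.6) = 0.1717;  x1 ← (1−ω)·0.7879 + ω·0.1717 = -0.0132
  x2: GS value = (-12 - (0.9)·-0.0132 - (-4)·1.3269) / (8.9) = -0.7506;  x2 ← (1−ω)·-1.8564 + ω·-0.7506 = -0.4189
  x3: GS value = (0 - (2)·-0.0132 - (-3)·-0.4189) / (-7) = 0.1758;  x3 ← (1−ω)·1.3269 + ω·0.1758 = -0.1695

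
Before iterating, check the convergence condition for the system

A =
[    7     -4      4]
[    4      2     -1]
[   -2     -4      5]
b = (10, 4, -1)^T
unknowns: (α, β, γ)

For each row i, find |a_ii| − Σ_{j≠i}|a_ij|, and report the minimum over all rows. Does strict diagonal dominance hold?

-3

row 1: |7| − (4+4) = -1
row 2: |2| − (4+1) = -3
row 3: |5| − (2+4) = -1
minimum over rows = -3 → not strictly diagonally dominant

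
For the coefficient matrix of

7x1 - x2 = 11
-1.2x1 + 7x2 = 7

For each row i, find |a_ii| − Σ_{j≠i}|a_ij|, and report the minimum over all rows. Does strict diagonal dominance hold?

5.8

row 1: |7| − (1) = 6
row 2: |7| − (1.2) = 5.8
minimum over rows = 5.8 → strictly diagonally dominant (convergence guaranteed)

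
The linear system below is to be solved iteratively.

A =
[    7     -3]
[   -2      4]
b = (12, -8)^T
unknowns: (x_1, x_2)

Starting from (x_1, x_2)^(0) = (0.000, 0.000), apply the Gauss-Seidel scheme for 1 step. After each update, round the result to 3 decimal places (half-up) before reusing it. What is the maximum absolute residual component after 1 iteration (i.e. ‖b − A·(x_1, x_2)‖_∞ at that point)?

Iteration 1:
  x_1 = (12 - (-3)·0.000) / (7) = 1.714
  x_2 = (-8 - (-2)·1.714) / (4) = -1.143
Residual b − A·x = (-3.427, 0.000); ∞-norm = 3.427

3.427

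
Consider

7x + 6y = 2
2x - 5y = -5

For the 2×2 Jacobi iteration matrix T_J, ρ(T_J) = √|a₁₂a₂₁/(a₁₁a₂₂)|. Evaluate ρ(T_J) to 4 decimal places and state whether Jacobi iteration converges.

a₁₂a₂₁/(a₁₁a₂₂) = (6)·(2) / ((7)·(-5)) = -0.342857
ρ = √|-0.342857| = √0.342857 = 0.5855
ρ < 1, so Jacobi converges

0.5855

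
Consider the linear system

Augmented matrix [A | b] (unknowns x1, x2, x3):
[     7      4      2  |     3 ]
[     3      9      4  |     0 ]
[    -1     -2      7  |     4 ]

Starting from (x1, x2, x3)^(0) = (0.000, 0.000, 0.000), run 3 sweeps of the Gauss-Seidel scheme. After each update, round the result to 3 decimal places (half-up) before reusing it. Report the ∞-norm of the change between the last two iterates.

Iteration 1:
  x1 = (3 - (4)·0.000 - (2)·0.000) / (7) = 0.429
  x2 = (0 - (3)·0.429 - (4)·0.000) / (9) = -0.143
  x3 = (4 - (-1)·0.429 - (-2)·-0.143) / (7) = 0.592
Iteration 2:
  x1 = (3 - (4)·-0.143 - (2)·0.592) / (7) = 0.341
  x2 = (0 - (3)·0.341 - (4)·0.592) / (9) = -0.377
  x3 = (4 - (-1)·0.341 - (-2)·-0.377) / (7) = 0.512
Iteration 3:
  x1 = (3 - (4)·-0.377 - (2)·0.512) / (7) = 0.498
  x2 = (0 - (3)·0.498 - (4)·0.512) / (9) = -0.394
  x3 = (4 - (-1)·0.498 - (-2)·-0.394) / (7) = 0.530
Change: (0.157, -0.017, 0.018) → max |·| = 0.157

0.157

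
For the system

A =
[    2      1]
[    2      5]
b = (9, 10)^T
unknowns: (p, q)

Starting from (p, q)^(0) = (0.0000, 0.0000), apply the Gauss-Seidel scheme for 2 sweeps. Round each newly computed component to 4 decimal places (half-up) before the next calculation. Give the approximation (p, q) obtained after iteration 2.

(4.4000, 0.2400)

Iteration 1:
  p = (9 - (1)·0.0000) / (2) = 4.5000
  q = (10 - (2)·4.5000) / (5) = 0.2000
Iteration 2:
  p = (9 - (1)·0.2000) / (2) = 4.4000
  q = (10 - (2)·4.4000) / (5) = 0.2400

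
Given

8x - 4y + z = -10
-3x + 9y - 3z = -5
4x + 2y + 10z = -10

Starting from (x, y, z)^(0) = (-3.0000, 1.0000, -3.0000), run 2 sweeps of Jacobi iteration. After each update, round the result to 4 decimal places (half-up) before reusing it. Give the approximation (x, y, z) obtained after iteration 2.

Iteration 1:
  x = (-10 - (-4)·1.0000 - (1)·-3.0000) / (8) = -0.3750
  y = (-5 - (-3)·-3.0000 - (-3)·-3.0000) / (9) = -2.5556
  z = (-10 - (4)·-3.0000 - (2)·1.0000) / (10) = 0.0000
Iteration 2:
  x = (-10 - (-4)·-2.5556 - (1)·0.0000) / (8) = -2.5278
  y = (-5 - (-3)·-0.3750 - (-3)·0.0000) / (9) = -0.6806
  z = (-10 - (4)·-0.3750 - (2)·-2.5556) / (10) = -0.3389

(-2.5278, -0.6806, -0.3389)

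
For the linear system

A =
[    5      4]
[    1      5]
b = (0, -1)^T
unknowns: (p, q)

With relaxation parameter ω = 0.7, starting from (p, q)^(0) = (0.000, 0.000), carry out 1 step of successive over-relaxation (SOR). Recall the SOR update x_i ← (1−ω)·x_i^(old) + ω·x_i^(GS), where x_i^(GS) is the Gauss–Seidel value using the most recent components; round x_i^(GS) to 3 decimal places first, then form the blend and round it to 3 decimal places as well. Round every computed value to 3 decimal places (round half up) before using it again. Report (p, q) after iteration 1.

Iteration 1:
  p: GS value = (0 - (4)·0.000) / (5) = 0.000;  p ← (1−ω)·0.000 + ω·0.000 = 0.000
  q: GS value = (-1 - (1)·0.000) / (5) = -0.200;  q ← (1−ω)·0.000 + ω·-0.200 = -0.140

(0.000, -0.140)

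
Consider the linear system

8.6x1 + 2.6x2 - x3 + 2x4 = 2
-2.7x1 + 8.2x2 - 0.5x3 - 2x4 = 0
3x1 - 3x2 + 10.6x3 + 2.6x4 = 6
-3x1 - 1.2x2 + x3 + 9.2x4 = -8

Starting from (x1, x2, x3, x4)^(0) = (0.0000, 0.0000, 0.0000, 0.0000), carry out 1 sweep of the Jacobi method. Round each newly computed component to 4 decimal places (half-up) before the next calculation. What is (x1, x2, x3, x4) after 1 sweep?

(0.2326, 0.0000, 0.5660, -0.8696)

Iteration 1:
  x1 = (2 - (2.6)·0.0000 - (-1)·0.0000 - (2)·0.0000) / (8.6) = 0.2326
  x2 = (0 - (-2.7)·0.0000 - (-0.5)·0.0000 - (-2)·0.0000) / (8.2) = 0.0000
  x3 = (6 - (3)·0.0000 - (-3)·0.0000 - (2.6)·0.0000) / (10.6) = 0.5660
  x4 = (-8 - (-3)·0.0000 - (-1.2)·0.0000 - (1)·0.0000) / (9.2) = -0.8696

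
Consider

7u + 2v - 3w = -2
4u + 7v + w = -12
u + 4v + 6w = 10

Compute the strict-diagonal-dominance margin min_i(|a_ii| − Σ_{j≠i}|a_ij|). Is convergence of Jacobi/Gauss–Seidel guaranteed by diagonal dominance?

row 1: |7| − (2+3) = 2
row 2: |7| − (4+1) = 2
row 3: |6| − (1+4) = 1
minimum over rows = 1 → strictly diagonally dominant (convergence guaranteed)

1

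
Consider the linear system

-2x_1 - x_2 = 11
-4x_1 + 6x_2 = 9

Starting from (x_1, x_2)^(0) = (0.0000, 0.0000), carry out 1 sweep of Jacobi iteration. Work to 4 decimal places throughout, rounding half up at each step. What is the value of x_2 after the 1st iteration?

1.5000

Iteration 1:
  x_1 = (11 - (-1)·0.0000) / (-2) = -5.5000
  x_2 = (9 - (-4)·0.0000) / (6) = 1.5000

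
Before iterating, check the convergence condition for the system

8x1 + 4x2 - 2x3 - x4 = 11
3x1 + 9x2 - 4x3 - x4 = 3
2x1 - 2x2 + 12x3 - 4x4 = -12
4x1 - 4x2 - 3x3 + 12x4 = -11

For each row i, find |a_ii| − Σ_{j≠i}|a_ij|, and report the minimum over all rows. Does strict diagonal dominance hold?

1

row 1: |8| − (4+2+1) = 1
row 2: |9| − (3+4+1) = 1
row 3: |12| − (2+2+4) = 4
row 4: |12| − (4+4+3) = 1
minimum over rows = 1 → strictly diagonally dominant (convergence guaranteed)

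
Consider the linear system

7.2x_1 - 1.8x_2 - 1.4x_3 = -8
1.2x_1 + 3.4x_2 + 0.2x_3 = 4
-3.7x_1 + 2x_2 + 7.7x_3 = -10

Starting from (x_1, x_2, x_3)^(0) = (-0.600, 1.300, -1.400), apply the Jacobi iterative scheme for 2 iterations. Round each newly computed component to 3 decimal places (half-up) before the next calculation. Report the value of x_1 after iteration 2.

Iteration 1:
  x_1 = (-8 - (-1.8)·1.300 - (-1.4)·-1.400) / (7.2) = -1.058
  x_2 = (4 - (1.2)·-0.600 - (0.2)·-1.400) / (3.4) = 1.471
  x_3 = (-10 - (-3.7)·-0.600 - (2)·1.300) / (7.7) = -1.925
Iteration 2:
  x_1 = (-8 - (-1.8)·1.471 - (-1.4)·-1.925) / (7.2) = -1.118
  x_2 = (4 - (1.2)·-1.058 - (0.2)·-1.925) / (3.4) = 1.663
  x_3 = (-10 - (-3.7)·-1.058 - (2)·1.471) / (7.7) = -2.189

-1.118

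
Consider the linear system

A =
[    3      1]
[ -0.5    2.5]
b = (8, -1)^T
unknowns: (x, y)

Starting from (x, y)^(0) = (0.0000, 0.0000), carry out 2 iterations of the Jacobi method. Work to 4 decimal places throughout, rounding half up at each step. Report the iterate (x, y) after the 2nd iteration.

(2.8000, 0.1333)

Iteration 1:
  x = (8 - (1)·0.0000) / (3) = 2.6667
  y = (-1 - (-0.5)·0.0000) / (2.5) = -0.4000
Iteration 2:
  x = (8 - (1)·-0.4000) / (3) = 2.8000
  y = (-1 - (-0.5)·2.6667) / (2.5) = 0.1333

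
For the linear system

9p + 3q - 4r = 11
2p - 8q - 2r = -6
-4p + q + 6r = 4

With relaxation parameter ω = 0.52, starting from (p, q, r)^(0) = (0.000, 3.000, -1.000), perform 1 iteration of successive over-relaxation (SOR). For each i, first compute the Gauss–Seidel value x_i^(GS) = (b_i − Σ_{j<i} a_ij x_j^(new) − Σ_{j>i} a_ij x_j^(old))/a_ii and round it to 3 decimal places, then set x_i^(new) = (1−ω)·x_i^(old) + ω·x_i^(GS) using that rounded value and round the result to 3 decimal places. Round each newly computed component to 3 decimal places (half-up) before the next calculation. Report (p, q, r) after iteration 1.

(-0.115, 1.945, -0.342)

Iteration 1:
  p: GS value = (11 - (3)·3.000 - (-4)·-1.000) / (9) = -0.222;  p ← (1−ω)·0.000 + ω·-0.222 = -0.115
  q: GS value = (-6 - (2)·-0.115 - (-2)·-1.000) / (-8) = 0.971;  q ← (1−ω)·3.000 + ω·0.971 = 1.945
  r: GS value = (4 - (-4)·-0.115 - (1)·1.945) / (6) = 0.266;  r ← (1−ω)·-1.000 + ω·0.266 = -0.342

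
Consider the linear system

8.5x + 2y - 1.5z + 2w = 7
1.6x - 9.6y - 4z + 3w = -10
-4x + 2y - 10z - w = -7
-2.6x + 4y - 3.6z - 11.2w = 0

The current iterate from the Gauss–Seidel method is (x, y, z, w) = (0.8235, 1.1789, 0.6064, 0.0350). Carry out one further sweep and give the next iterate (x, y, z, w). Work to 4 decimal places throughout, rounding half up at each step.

(0.6449, 0.9074, 0.6200, -0.0249)

One sweep:
  x = (7 - (2)·1.1789 - (-1.5)·0.6064 - (2)·0.0350) / (8.5) = 0.6449
  y = (-10 - (1.6)·0.6449 - (-4)·0.6064 - (3)·0.0350) / (-9.6) = 0.9074
  z = (-7 - (-4)·0.6449 - (2)·0.9074 - (-1)·0.0350) / (-10) = 0.6200
  w = (0 - (-2.6)·0.6449 - (4)·0.9074 - (-3.6)·0.6200) / (-11.2) = -0.0249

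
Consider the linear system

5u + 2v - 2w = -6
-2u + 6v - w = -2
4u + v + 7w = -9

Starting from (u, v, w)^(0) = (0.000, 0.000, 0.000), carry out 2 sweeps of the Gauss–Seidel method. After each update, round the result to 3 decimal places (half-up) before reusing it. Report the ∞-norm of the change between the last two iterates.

0.095

Iteration 1:
  u = (-6 - (2)·0.000 - (-2)·0.000) / (5) = -1.200
  v = (-2 - (-2)·-1.200 - (-1)·0.000) / (6) = -0.733
  w = (-9 - (4)·-1.200 - (1)·-0.733) / (7) = -0.495
Iteration 2:
  u = (-6 - (2)·-0.733 - (-2)·-0.495) / (5) = -1.105
  v = (-2 - (-2)·-1.105 - (-1)·-0.495) / (6) = -0.784
  w = (-9 - (4)·-1.105 - (1)·-0.784) / (7) = -0.542
Change: (0.095, -0.051, -0.047) → max |·| = 0.095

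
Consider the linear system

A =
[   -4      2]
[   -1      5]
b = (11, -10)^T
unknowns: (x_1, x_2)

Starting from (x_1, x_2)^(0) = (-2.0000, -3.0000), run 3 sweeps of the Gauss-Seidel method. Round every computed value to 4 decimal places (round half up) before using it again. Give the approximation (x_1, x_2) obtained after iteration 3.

(-4.1675, -2.8335)

Iteration 1:
  x_1 = (11 - (2)·-3.0000) / (-4) = -4.2500
  x_2 = (-10 - (-1)·-4.2500) / (5) = -2.8500
Iteration 2:
  x_1 = (11 - (2)·-2.8500) / (-4) = -4.1750
  x_2 = (-10 - (-1)·-4.1750) / (5) = -2.8350
Iteration 3:
  x_1 = (11 - (2)·-2.8350) / (-4) = -4.1675
  x_2 = (-10 - (-1)·-4.1675) / (5) = -2.8335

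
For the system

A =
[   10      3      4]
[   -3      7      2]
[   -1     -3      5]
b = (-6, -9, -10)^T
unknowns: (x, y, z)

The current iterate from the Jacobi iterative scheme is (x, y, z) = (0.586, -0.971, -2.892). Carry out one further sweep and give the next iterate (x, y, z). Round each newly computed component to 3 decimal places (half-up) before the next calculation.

One sweep:
  x = (-6 - (3)·-0.971 - (4)·-2.892) / (10) = 0.848
  y = (-9 - (-3)·0.586 - (2)·-2.892) / (7) = -0.208
  z = (-10 - (-1)·0.586 - (-3)·-0.971) / (5) = -2.465

(0.848, -0.208, -2.465)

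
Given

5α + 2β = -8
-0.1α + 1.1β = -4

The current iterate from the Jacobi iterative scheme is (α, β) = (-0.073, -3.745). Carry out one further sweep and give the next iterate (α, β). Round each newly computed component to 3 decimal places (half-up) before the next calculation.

One sweep:
  α = (-8 - (2)·-3.745) / (5) = -0.102
  β = (-4 - (-0.1)·-0.073) / (1.1) = -3.643

(-0.102, -3.643)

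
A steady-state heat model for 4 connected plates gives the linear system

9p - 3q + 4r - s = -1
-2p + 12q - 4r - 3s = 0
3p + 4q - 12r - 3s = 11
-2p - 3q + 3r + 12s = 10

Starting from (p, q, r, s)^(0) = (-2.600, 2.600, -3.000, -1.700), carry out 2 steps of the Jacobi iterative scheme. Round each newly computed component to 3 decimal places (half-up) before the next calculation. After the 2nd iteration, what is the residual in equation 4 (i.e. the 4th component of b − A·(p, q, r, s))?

Iteration 1:
  p = (-1 - (-3)·2.600 - (4)·-3.000 - (-1)·-1.700) / (9) = 1.900
  q = (0 - (-2)·-2.600 - (-4)·-3.000 - (-3)·-1.700) / (12) = -1.858
  r = (11 - (3)·-2.600 - (4)·2.600 - (-3)·-1.700) / (-12) = -0.275
  s = (10 - (-2)·-2.600 - (-3)·2.600 - (3)·-3.000) / (12) = 1.800
Iteration 2:
  p = (-1 - (-3)·-1.858 - (4)·-0.275 - (-1)·1.800) / (9) = -0.408
  q = (0 - (-2)·1.900 - (-4)·-0.275 - (-3)·1.800) / (12) = 0.675
  r = (11 - (3)·1.900 - (4)·-1.858 - (-3)·1.800) / (-12) = -1.511
  s = (10 - (-2)·1.900 - (-3)·-1.858 - (3)·-0.275) / (12) = 0.754
Residual b − A·x = (11.495, -12.698, -6.346, 6.694)

6.694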